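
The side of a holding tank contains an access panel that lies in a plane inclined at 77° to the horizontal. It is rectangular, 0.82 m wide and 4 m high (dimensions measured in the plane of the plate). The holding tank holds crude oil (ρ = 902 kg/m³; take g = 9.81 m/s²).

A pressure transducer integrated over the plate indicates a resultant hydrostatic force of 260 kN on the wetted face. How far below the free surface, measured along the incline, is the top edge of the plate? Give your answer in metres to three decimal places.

y_top ≈ 7.194 m

γ = ρg = 902 × 9.81 / 1000 = 8.84862 kN/m³.
A = 0.82 × 4 = 3.28 m².
From F = γ·h_c·A, the centroid depth is h_c = 260/(8.84862 × 3.28) = 8.95827 m.
Let θ = 77° be the plate's angle to the horizontal; measure y along the incline from where the plane meets the free surface. Vertical depth h = y·sinθ with sinθ = 0.974370.
Along the incline, y_c = h_c/sinθ = 8.95827/0.974370 = 9.19391 m.
The centroid lies 4/2 = 2 m below the top edge, so the top edge sits at y_top = 9.19391 − 2 = 7.19391 m along the incline.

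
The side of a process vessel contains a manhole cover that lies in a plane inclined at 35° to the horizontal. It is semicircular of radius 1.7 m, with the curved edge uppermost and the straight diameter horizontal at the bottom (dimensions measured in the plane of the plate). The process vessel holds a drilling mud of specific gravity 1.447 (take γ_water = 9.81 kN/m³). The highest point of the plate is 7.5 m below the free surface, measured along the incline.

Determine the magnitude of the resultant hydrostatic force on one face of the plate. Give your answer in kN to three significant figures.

F ≈ 313 kN

γ = 1.447 × 9.81 = 14.19507 kN/m³.
Let θ = 35° be the plate's angle to the horizontal; measure y along the incline from where the plane meets the free surface. Vertical depth h = y·sinθ with sinθ = 0.573576.
The centroid lies 4r/(3π) = 0.721502 m above the diameter, so r − 4r/(3π) = 1.7 − 0.721502 = 0.978498 m below the topmost point, so y_c = 7.5 + 0.978498 = 8.4785 m and h_c = 8.4785 × 0.573576 = 4.86306 m.
A = πr²/2 = π × 1.7²/2 = 4.5396 m².
Resultant F = γ·h_c·A = 14.19507 × 4.86306 × 4.5396 = 313.375 kN.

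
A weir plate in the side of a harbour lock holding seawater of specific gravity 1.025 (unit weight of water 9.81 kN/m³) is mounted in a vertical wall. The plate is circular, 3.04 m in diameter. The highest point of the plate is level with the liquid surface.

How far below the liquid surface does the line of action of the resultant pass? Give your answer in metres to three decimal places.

h_p = 1.900 m

γ = 1.025 × 9.81 = 10.05525 kN/m³.
The centroid is at the centre, 1.52 m below the top of the plate, so the centroid depth is h_c = 1.52 m.
A = π(1.52)² = 7.25834 m².
Resultant F = γ·h_c·A = 10.05525 × 1.52 × 7.25834 = 110.936 kN.
I_c = πr⁴/4 = π × 1.52⁴/4 = 4.19241 m⁴.
Centre of pressure: y_p = y_c + I_c/(y_c·A) = 1.52 + 4.19241/(1.52 × 7.25834) = 1.52 + 0.379999 = 1.9 m along the plane.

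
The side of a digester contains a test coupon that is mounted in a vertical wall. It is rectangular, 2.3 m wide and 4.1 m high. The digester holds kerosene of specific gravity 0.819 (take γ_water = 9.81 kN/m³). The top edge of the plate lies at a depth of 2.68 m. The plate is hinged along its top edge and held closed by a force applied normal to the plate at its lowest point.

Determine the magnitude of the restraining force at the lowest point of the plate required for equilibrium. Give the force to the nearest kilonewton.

P ≈ 205 kN

γ = 0.819 × 9.81 = 8.03439 kN/m³.
The centroid lies 4.1/2 = 2.05 m below the top edge, so the centroid depth is h_c = 2.68 + 2.05 = 4.73 m.
A = 2.3 × 4.1 = 9.43 m².
Resultant F = γ·h_c·A = 8.03439 × 4.73 × 9.43 = 358.365 kN.
I_c = b·h³/12 = 2.3 × 4.1³/12 = 13.2099 m⁴.
Centre of pressure: y_p = y_c + I_c/(y_c·A) = 4.73 + 13.2099/(4.73 × 9.43) = 4.73 + 0.29616 = 5.02616 m along the plane.
The resultant acts 2.05 + 0.29616 = 2.34616 m (along the plate) below the hinge at the top edge, so the moment about the hinge is M = F × 2.34616 = 358.365 × 2.34616 = 840.782 kN·m.
A normal force at the bottom, 4.1 m from the hinge, must supply this moment: P = 840.782/4.1 = 205.069 kN.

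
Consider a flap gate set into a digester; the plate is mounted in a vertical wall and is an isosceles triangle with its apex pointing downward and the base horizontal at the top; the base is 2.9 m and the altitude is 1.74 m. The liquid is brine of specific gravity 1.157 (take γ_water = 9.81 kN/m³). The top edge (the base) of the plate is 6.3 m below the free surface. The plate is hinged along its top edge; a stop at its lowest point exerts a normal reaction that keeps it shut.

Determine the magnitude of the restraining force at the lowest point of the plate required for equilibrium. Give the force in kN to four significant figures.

P ≈ 68.44 kN

γ = 1.157 × 9.81 = 11.35017 kN/m³.
With the apex down, the centroid sits h/3 = 1.74/3 = 0.58 m below the base (the top edge), so the centroid depth is h_c = 6.3 + 0.58 = 6.88 m.
A = ½ × 2.9 × 1.74 = 2.523 m².
Resultant F = γ·h_c·A = 11.35017 × 6.88 × 2.523 = 197.019 kN.
I_c = b·h³/36 = 2.9 × 1.74³/36 = 0.424369 m⁴.
Centre of pressure: y_p = y_c + I_c/(y_c·A) = 6.88 + 0.424369/(6.88 × 2.523) = 6.88 + 0.0244477 = 6.90445 m along the plane.
The resultant acts 0.58 + 0.0244477 = 0.604448 m (along the plate) below the hinge at the top edge, so the moment about the hinge is M = F × 0.604448 = 197.019 × 0.604448 = 119.088 kN·m.
A normal force at the bottom, 1.74 m from the hinge, must supply this moment: P = 119.088/1.74 = 68.4414 kN.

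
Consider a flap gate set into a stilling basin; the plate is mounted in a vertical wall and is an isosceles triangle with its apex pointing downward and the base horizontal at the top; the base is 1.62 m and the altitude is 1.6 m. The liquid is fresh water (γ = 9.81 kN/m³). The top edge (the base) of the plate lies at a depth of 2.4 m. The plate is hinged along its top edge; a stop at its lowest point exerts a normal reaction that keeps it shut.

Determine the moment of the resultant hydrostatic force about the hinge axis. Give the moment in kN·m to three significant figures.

M ≈ 21.7 kN·m

γ = 9.81 kN/m³.
With the apex down, the centroid sits h/3 = 1.6/3 = 0.533333 m below the base (the top edge), so the centroid depth is h_c = 2.4 + 0.533333 = 2.93333 m.
A = ½ × 1.62 × 1.6 = 1.296 m².
Resultant F = γ·h_c·A = 9.81 × 2.93333 × 1.296 = 37.2937 kN.
I_c = b·h³/36 = 1.62 × 1.6³/36 = 0.18432 m⁴.
Centre of pressure: y_p = y_c + I_c/(y_c·A) = 2.93333 + 0.18432/(2.93333 × 1.296) = 2.93333 + 0.0484849 = 2.98181 m along the plane.
The resultant acts 0.533333 + 0.0484849 = 0.581818 m (along the plate) below the hinge at the top edge, so the moment about the hinge is M = F × 0.581818 = 37.2937 × 0.581818 = 21.6981 kN·m.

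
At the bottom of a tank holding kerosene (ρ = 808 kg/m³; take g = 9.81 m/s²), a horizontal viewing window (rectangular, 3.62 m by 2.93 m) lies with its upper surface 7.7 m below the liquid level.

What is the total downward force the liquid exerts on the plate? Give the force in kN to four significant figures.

F ≈ 647.4 kN

γ = ρg = 808 × 9.81 / 1000 = 7.92648 kN/m³.
The plate is horizontal, so pressure is uniform at p = γ·h = 7.92648 × 7.7 = 61.0339 kN/m².
A = 3.62 × 2.93 = 10.6066 m².
F = p·A = 61.0339 × 10.6066 = 647.362 kN.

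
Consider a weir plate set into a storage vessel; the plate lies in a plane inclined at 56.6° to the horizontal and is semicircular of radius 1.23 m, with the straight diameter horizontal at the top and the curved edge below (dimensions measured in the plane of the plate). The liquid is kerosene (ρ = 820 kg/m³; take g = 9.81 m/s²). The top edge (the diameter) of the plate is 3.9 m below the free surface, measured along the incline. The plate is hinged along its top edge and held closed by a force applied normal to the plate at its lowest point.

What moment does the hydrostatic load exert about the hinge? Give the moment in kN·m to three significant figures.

M ≈ 38.5 kN·m

γ = ρg = 820 × 9.81 / 1000 = 8.0442 kN/m³.
Let θ = 56.6° be the plate's angle to the horizontal; measure y along the incline from where the plane meets the free surface. Vertical depth h = y·sinθ with sinθ = 0.834848.
The centroid of a semicircle lies 4r/(3π) = 0.522028 m from the diameter, here below the top edge, so y_c = 3.9 + 0.522028 = 4.42203 m and h_c = 4.42203 × 0.834848 = 3.69172 m.
A = πr²/2 = π × 1.23²/2 = 2.37646 m².
Resultant F = γ·h_c·A = 8.0442 × 3.69172 × 2.37646 = 70.5736 kN.
I_c = (π/8 − 8/(9π))·r⁴ = 0.109757 × 1.23⁴ = 0.251219 m⁴.
Centre of pressure: y_p = y_c + I_c/(y_c·A) = 4.42203 + 0.251219/(4.42203 × 2.37646) = 4.42203 + 0.0239056 = 4.44594 m along the plane.
The resultant acts 0.522028 + 0.0239056 = 0.545934 m (along the plate) below the hinge at the top edge, so the moment about the hinge is M = F × 0.545934 = 70.5736 × 0.545934 = 38.5285 kN·m.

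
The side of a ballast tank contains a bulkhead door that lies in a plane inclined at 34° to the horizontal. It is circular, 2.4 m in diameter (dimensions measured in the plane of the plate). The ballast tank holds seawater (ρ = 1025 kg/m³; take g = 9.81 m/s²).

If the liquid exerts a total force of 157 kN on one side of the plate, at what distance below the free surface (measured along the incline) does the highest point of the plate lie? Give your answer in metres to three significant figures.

y_top ≈ 4.97 m

γ = ρg = 1025 × 9.81 / 1000 = 10.05525 kN/m³.
A = π(1.2)² = 4.52389 m².
From F = γ·h_c·A, the centroid depth is h_c = 157/(10.05525 × 4.52389) = 3.4514 m.
Let θ = 34° be the plate's angle to the horizontal; measure y along the incline from where the plane meets the free surface. Vertical depth h = y·sinθ with sinθ = 0.559193.
Along the incline, y_c = h_c/sinθ = 3.4514/0.559193 = 6.17211 m.
The centroid is at the centre, 1.2 m below the top of the plate, so the highest point sits at y_top = 6.17211 − 1.2 = 4.97211 m along the incline.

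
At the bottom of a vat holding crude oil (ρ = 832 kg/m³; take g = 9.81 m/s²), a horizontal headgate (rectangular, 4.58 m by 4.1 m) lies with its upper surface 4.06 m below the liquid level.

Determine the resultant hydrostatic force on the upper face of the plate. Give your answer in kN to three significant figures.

γ = ρg = 832 × 9.81 / 1000 = 8.16192 kN/m³.
The plate is horizontal, so pressure is uniform at p = γ·h = 8.16192 × 4.06 = 33.1374 kN/m².
A = 4.58 × 4.1 = 18.778 m².
F = p·A = 33.1374 × 18.778 = 622.254 kN.

F ≈ 622 kN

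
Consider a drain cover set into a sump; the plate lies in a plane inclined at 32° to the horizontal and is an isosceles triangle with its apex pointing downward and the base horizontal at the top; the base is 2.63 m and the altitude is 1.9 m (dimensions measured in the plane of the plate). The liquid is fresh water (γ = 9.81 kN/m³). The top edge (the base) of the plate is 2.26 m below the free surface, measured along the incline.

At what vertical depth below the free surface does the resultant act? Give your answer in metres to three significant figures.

γ = 9.81 kN/m³.
Let θ = 32° be the plate's angle to the horizontal; measure y along the incline from where the plane meets the free surface. Vertical depth h = y·sinθ with sinθ = 0.529919.
With the apex down, the centroid sits h/3 = 1.9/3 = 0.633333 m below the base (the top edge), so y_c = 2.26 + 0.633333 = 2.89333 m and h_c = 2.89333 × 0.529919 = 1.53323 m.
A = ½ × 2.63 × 1.9 = 2.4985 m².
Resultant F = γ·h_c·A = 9.81 × 1.53323 × 2.4985 = 37.5799 kN.
I_c = b·h³/36 = 2.63 × 1.9³/36 = 0.501088 m⁴.
Centre of pressure: y_p = y_c + I_c/(y_c·A) = 2.89333 + 0.501088/(2.89333 × 2.4985) = 2.89333 + 0.0693165 = 2.96265 m along the plane.
Vertically, h_p = y_p·sinθ = 2.96265 × 0.529919 = 1.56996 m.

h_p = 1.57 m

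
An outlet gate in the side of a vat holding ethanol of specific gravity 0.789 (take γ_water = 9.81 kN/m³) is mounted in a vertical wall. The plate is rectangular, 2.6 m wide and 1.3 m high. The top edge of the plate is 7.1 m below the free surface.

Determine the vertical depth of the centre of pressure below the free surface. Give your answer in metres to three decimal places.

γ = 0.789 × 9.81 = 7.74009 kN/m³.
The centroid lies 1.3/2 = 0.65 m below the top edge, so the centroid depth is h_c = 7.1 + 0.65 = 7.75 m.
A = 2.6 × 1.3 = 3.38 m².
Resultant F = γ·h_c·A = 7.74009 × 7.75 × 3.38 = 202.752 kN.
I_c = b·h³/12 = 2.6 × 1.3³/12 = 0.476017 m⁴.
Centre of pressure: y_p = y_c + I_c/(y_c·A) = 7.75 + 0.476017/(7.75 × 3.38) = 7.75 + 0.0181721 = 7.76817 m along the plane.

h_p = 7.768 m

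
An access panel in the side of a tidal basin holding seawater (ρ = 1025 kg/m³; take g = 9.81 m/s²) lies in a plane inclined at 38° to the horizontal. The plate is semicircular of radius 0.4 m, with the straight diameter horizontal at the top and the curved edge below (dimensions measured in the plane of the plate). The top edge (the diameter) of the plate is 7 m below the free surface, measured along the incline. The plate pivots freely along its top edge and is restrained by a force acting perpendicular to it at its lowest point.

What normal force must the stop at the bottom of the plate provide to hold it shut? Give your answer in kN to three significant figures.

γ = ρg = 1025 × 9.81 / 1000 = 10.05525 kN/m³.
Let θ = 38° be the plate's angle to the horizontal; measure y along the incline from where the plane meets the free surface. Vertical depth h = y·sinθ with sinθ = 0.615661.
The centroid of a semicircle lies 4r/(3π) = 0.169765 m from the diameter, here below the top edge, so y_c = 7 + 0.169765 = 7.16976 m and h_c = 7.16976 × 0.615661 = 4.41414 m.
A = πr²/2 = π × 0.4²/2 = 0.251327 m².
Resultant F = γ·h_c·A = 10.05525 × 4.41414 × 0.251327 = 11.1552 kN.
I_c = (π/8 − 8/(9π))·r⁴ = 0.109757 × 0.4⁴ = 0.00280978 m⁴.
Centre of pressure: y_p = y_c + I_c/(y_c·A) = 7.16976 + 0.00280978/(7.16976 × 0.251327) = 7.16976 + 0.0015593 = 7.17132 m along the plane.
The resultant acts 0.169765 + 0.0015593 = 0.171324 m (along the plate) below the hinge at the top edge, so the moment about the hinge is M = F × 0.171324 = 11.1552 × 0.171324 = 1.91115 kN·m.
A normal force at the bottom, 0.4 m from the hinge, must supply this moment: P = 1.91115/0.4 = 4.77787 kN.

P ≈ 4.78 kN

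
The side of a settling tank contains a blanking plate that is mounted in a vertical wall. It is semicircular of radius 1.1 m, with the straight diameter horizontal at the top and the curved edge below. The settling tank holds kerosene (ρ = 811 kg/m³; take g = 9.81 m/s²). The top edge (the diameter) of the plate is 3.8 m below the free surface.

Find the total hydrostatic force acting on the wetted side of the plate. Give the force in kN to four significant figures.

F ≈ 64.52 kN

γ = ρg = 811 × 9.81 / 1000 = 7.95591 kN/m³.
The centroid of a semicircle lies 4r/(3π) = 0.466854 m from the diameter, here below the top edge, so the centroid depth is h_c = 3.8 + 0.466854 = 4.26685 m.
A = πr²/2 = π × 1.1²/2 = 1.90066 m².
Resultant F = γ·h_c·A = 7.95591 × 4.26685 × 1.90066 = 64.5211 kN.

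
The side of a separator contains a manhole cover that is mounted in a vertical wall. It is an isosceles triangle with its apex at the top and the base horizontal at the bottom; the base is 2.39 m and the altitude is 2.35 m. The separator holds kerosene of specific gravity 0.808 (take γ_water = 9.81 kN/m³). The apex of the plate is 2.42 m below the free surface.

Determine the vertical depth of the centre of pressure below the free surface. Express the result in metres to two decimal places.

h_p = 4.06 m

γ = 0.808 × 9.81 = 7.92648 kN/m³.
With the apex up, the centroid sits 2h/3 = 2 × 2.35/3 = 1.56667 m below the apex, so the centroid depth is h_c = 2.42 + 1.56667 = 3.98667 m.
A = ½ × 2.39 × 2.35 = 2.80825 m².
Resultant F = γ·h_c·A = 7.92648 × 3.98667 × 2.80825 = 88.7414 kN.
I_c = b·h³/36 = 2.39 × 2.35³/36 = 0.861587 m⁴.
Centre of pressure: y_p = y_c + I_c/(y_c·A) = 3.98667 + 0.861587/(3.98667 × 2.80825) = 3.98667 + 0.0769579 = 4.06363 m along the plane.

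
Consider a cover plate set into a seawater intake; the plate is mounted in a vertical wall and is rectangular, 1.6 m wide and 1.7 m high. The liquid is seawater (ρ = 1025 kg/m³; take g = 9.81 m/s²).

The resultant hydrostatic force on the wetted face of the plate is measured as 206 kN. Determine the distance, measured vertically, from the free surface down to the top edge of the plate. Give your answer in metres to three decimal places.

γ = ρg = 1025 × 9.81 / 1000 = 10.05525 kN/m³.
A = 1.6 × 1.7 = 2.72 m².
From F = γ·h_c·A, the centroid depth is h_c = 206/(10.05525 × 2.72) = 7.53192 m.
The centroid lies 1.7/2 = 0.85 m below the top edge, so the top edge sits at h_top = 7.53192 − 0.85 = 6.68192 m below the surface.

d_top ≈ 6.682 m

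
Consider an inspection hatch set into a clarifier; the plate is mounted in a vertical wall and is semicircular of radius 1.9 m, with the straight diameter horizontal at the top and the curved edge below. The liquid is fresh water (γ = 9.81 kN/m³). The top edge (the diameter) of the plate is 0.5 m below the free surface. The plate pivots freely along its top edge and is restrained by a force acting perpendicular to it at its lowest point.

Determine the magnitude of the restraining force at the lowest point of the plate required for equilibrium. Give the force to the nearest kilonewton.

P ≈ 38 kN

γ = 9.81 kN/m³.
The centroid of a semicircle lies 4r/(3π) = 0.806385 m from the diameter, here below the top edge, so the centroid depth is h_c = 0.5 + 0.806385 = 1.30639 m.
A = πr²/2 = π × 1.9²/2 = 5.67057 m².
Resultant F = γ·h_c·A = 9.81 × 1.30639 × 5.67057 = 72.6722 kN.
I_c = (π/8 − 8/(9π))·r⁴ = 0.109757 × 1.9⁴ = 1.43036 m⁴.
Centre of pressure: y_p = y_c + I_c/(y_c·A) = 1.30639 + 1.43036/(1.30639 × 5.67057) = 1.30639 + 0.193084 = 1.49947 m along the plane.
The resultant acts 0.806385 + 0.193084 = 0.999469 m (along the plate) below the hinge at the top edge, so the moment about the hinge is M = F × 0.999469 = 72.6722 × 0.999469 = 72.6336 kN·m.
A normal force at the bottom, 1.9 m from the hinge, must supply this moment: P = 72.6336/1.9 = 38.2282 kN.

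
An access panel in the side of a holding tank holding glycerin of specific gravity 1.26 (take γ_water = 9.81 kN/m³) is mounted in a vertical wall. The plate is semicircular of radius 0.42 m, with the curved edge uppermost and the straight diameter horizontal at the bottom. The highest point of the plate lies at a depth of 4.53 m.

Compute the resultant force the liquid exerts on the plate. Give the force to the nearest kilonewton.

F ≈ 16 kN

γ = 1.26 × 9.81 = 12.3606 kN/m³.
The centroid lies 4r/(3π) = 0.178254 m above the diameter, so r − 4r/(3π) = 0.42 − 0.178254 = 0.241746 m below the topmost point, so the centroid depth is h_c = 4.53 + 0.241746 = 4.77175 m.
A = πr²/2 = π × 0.42²/2 = 0.277088 m².
Resultant F = γ·h_c·A = 12.3606 × 4.77175 × 0.277088 = 16.3431 kN.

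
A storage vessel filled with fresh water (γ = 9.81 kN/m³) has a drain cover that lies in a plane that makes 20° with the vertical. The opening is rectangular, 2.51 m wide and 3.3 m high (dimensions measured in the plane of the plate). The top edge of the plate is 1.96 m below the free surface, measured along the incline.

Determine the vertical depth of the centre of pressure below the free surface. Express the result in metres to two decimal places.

γ = 9.81 kN/m³.
The plate makes 20° with the vertical, i.e. θ = 90° − 20° = 70° to the horizontal. Measuring y along the incline from the free-surface line, vertical depth h = y·sinθ with sinθ = 0.939693.
The centroid lies 3.3/2 = 1.65 m below the top edge, so y_c = 1.96 + 1.65 = 3.61 m and h_c = 3.61 × 0.939693 = 3.39229 m.
A = 2.51 × 3.3 = 8.283 m².
Resultant F = γ·h_c·A = 9.81 × 3.39229 × 8.283 = 275.645 kN.
I_c = b·h³/12 = 2.51 × 3.3³/12 = 7.51682 m⁴.
Centre of pressure: y_p = y_c + I_c/(y_c·A) = 3.61 + 7.51682/(3.61 × 8.283) = 3.61 + 0.251385 = 3.86138 m along the plane.
Vertically, h_p = y_p·sinθ = 3.86138 × 0.939693 = 3.62851 m.

h_p = 3.63 m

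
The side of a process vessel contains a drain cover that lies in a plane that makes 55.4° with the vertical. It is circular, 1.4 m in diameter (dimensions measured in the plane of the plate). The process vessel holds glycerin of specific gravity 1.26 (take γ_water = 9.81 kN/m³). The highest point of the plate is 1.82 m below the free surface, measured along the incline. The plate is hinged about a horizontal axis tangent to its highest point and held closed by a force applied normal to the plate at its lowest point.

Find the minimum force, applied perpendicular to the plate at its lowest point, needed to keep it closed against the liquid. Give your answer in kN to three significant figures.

P ≈ 14.6 kN

γ = 1.26 × 9.81 = 12.3606 kN/m³.
The plate makes 55.4° with the vertical, i.e. θ = 90° − 55.4° = 34.6° to the horizontal. Measuring y along the incline from the free-surface line, vertical depth h = y·sinθ with sinθ = 0.567844.
The centroid is at the centre, 0.7 m below the top of the plate, so y_c = 1.82 + 0.7 = 2.52 m and h_c = 2.52 × 0.567844 = 1.43097 m.
A = π(0.7)² = 1.53938 m².
Resultant F = γ·h_c·A = 12.3606 × 1.43097 × 1.53938 = 27.228 kN.
I_c = πr⁴/4 = π × 0.7⁴/4 = 0.188574 m⁴.
Centre of pressure: y_p = y_c + I_c/(y_c·A) = 2.52 + 0.188574/(2.52 × 1.53938) = 2.52 + 0.0486111 = 2.56861 m along the plane.
The resultant acts 0.7 + 0.0486111 = 0.748611 m (along the plate) below the hinge at the top edge, so the moment about the hinge is M = F × 0.748611 = 27.228 × 0.748611 = 20.3832 kN·m.
A normal force at the bottom, 1.4 m from the hinge, must supply this moment: P = 20.3832/1.4 = 14.5594 kN.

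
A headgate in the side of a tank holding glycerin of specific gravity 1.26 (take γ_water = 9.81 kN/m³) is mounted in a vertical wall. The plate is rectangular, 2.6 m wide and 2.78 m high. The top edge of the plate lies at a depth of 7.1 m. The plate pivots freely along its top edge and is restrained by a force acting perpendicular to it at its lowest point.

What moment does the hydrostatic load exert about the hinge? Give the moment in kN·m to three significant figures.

M ≈ 1110 kN·m

γ = 1.26 × 9.81 = 12.3606 kN/m³.
The centroid lies 2.78/2 = 1.39 m below the top edge, so the centroid depth is h_c = 7.1 + 1.39 = 8.49 m.
A = 2.6 × 2.78 = 7.228 m².
Resultant F = γ·h_c·A = 12.3606 × 8.49 × 7.228 = 758.517 kN.
I_c = b·h³/12 = 2.6 × 2.78³/12 = 4.65507 m⁴.
Centre of pressure: y_p = y_c + I_c/(y_c·A) = 8.49 + 4.65507/(8.49 × 7.228) = 8.49 + 0.0758578 = 8.56586 m along the plane.
The resultant acts 1.39 + 0.0758578 = 1.46586 m (along the plate) below the hinge at the top edge, so the moment about the hinge is M = F × 1.46586 = 758.517 × 1.46586 = 1111.88 kN·m.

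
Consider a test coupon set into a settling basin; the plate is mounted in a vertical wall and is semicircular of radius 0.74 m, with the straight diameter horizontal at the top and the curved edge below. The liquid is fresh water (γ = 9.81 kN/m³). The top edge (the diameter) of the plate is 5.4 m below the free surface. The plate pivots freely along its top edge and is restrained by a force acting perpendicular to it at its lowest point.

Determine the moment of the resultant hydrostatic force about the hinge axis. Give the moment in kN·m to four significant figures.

M ≈ 15.47 kN·m

γ = 9.81 kN/m³.
The centroid of a semicircle lies 4r/(3π) = 0.314066 m from the diameter, here below the top edge, so the centroid depth is h_c = 5.4 + 0.314066 = 5.71407 m.
A = πr²/2 = π × 0.74²/2 = 0.860168 m².
Resultant F = γ·h_c·A = 9.81 × 5.71407 × 0.860168 = 48.2167 kN.
I_c = (π/8 − 8/(9π))·r⁴ = 0.109757 × 0.74⁴ = 0.0329124 m⁴.
Centre of pressure: y_p = y_c + I_c/(y_c·A) = 5.71407 + 0.0329124/(5.71407 × 0.860168) = 5.71407 + 0.00669624 = 5.72077 m along the plane.
The resultant acts 0.314066 + 0.00669624 = 0.320762 m (along the plate) below the hinge at the top edge, so the moment about the hinge is M = F × 0.320762 = 48.2167 × 0.320762 = 15.4661 kN·m.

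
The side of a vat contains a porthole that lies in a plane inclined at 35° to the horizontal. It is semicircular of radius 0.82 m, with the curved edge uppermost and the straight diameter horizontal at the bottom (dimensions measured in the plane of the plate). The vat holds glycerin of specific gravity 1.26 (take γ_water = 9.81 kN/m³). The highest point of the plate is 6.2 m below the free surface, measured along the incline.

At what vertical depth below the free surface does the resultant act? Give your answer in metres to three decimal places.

h_p = 3.831 m

γ = 1.26 × 9.81 = 12.3606 kN/m³.
Let θ = 35° be the plate's angle to the horizontal; measure y along the incline from where the plane meets the free surface. Vertical depth h = y·sinθ with sinθ = 0.573576.
The centroid lies 4r/(3π) = 0.348019 m above the diameter, so r − 4r/(3π) = 0.82 − 0.348019 = 0.471981 m below the topmost point, so y_c = 6.2 + 0.471981 = 6.67198 m and h_c = 6.67198 × 0.573576 = 3.82689 m.
A = πr²/2 = π × 0.82²/2 = 1.0562 m².
Resultant F = γ·h_c·A = 12.3606 × 3.82689 × 1.0562 = 49.9611 kN.
I_c = (π/8 − 8/(9π))·r⁴ = 0.109757 × 0.82⁴ = 0.0496235 m⁴.
Centre of pressure: y_p = y_c + I_c/(y_c·A) = 6.67198 + 0.0496235/(6.67198 × 1.0562) = 6.67198 + 0.00704185 = 6.67902 m along the plane.
Vertically, h_p = y_p·sinθ = 6.67902 × 0.573576 = 3.83093 m.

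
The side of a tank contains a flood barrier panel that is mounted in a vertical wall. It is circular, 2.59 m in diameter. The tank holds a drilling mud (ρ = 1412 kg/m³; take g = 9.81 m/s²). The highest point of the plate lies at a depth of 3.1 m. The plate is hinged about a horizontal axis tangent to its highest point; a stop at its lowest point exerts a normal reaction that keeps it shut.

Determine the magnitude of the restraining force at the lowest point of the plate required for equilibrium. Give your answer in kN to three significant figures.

γ = ρg = 1412 × 9.81 / 1000 = 13.85172 kN/m³.
The centroid is at the centre, 1.295 m below the top of the plate, so the centroid depth is h_c = 3.1 + 1.295 = 4.395 m.
A = π(1.295)² = 5.26853 m².
Resultant F = γ·h_c·A = 13.85172 × 4.395 × 5.26853 = 320.739 kN.
I_c = πr⁴/4 = π × 1.295⁴/4 = 2.20886 m⁴.
Centre of pressure: y_p = y_c + I_c/(y_c·A) = 4.395 + 2.20886/(4.395 × 5.26853) = 4.395 + 0.0953937 = 4.49039 m along the plane.
The resultant acts 1.295 + 0.0953937 = 1.39039 m (along the plate) below the hinge at the top edge, so the moment about the hinge is M = F × 1.39039 = 320.739 × 1.39039 = 445.952 kN·m.
A normal force at the bottom, 2.59 m from the hinge, must supply this moment: P = 445.952/2.59 = 172.182 kN.

P ≈ 172 kN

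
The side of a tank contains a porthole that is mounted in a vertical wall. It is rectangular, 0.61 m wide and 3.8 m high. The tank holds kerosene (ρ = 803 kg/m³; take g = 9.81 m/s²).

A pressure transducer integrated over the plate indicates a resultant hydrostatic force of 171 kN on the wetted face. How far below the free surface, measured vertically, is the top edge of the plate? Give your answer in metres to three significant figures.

d_top ≈ 7.46 m

γ = ρg = 803 × 9.81 / 1000 = 7.87743 kN/m³.
A = 0.61 × 3.8 = 2.318 m².
From F = γ·h_c·A, the centroid depth is h_c = 171/(7.87743 × 2.318) = 9.36479 m.
The centroid lies 3.8/2 = 1.9 m below the top edge, so the top edge sits at h_top = 9.36479 − 1.9 = 7.46479 m below the surface.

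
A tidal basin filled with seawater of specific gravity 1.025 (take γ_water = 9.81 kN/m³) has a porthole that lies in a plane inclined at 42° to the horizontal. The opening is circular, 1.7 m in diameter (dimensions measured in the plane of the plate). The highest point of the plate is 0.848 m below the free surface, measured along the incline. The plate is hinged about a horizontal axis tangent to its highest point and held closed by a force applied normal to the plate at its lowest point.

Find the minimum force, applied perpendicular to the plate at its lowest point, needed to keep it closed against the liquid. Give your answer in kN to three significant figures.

P ≈ 14.6 kN

γ = 1.025 × 9.81 = 10.05525 kN/m³.
Let θ = 42° be the plate's angle to the horizontal; measure y along the incline from where the plane meets the free surface. Vertical depth h = y·sinθ with sinθ = 0.669131.
The centroid is at the centre, 0.85 m below the top of the plate, so y_c = 0.848 + 0.85 = 1.698 m and h_c = 1.698 × 0.669131 = 1.13618 m.
A = π(0.85)² = 2.2698 m².
Resultant F = γ·h_c·A = 10.05525 × 1.13618 × 2.2698 = 25.9315 kN.
I_c = πr⁴/4 = π × 0.85⁴/4 = 0.409983 m⁴.
Centre of pressure: y_p = y_c + I_c/(y_c·A) = 1.698 + 0.409983/(1.698 × 2.2698) = 1.698 + 0.106375 = 1.80437 m along the plane.
The resultant acts 0.85 + 0.106375 = 0.956375 m (along the plate) below the hinge at the top edge, so the moment about the hinge is M = F × 0.956375 = 25.9315 × 0.956375 = 24.8002 kN·m.
A normal force at the bottom, 1.7 m from the hinge, must supply this moment: P = 24.8002/1.7 = 14.5884 kN.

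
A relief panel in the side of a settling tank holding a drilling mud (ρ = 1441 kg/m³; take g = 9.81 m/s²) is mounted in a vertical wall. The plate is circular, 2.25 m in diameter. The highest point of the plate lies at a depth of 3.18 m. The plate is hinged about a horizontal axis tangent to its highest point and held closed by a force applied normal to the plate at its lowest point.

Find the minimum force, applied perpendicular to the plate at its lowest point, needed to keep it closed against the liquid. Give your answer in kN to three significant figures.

P ≈ 129 kN

γ = ρg = 1441 × 9.81 / 1000 = 14.13621 kN/m³.
The centroid is at the centre, 1.125 m below the top of the plate, so the centroid depth is h_c = 3.18 + 1.125 = 4.305 m.
A = π(1.125)² = 3.97608 m².
Resultant F = γ·h_c·A = 14.13621 × 4.305 × 3.97608 = 241.97 kN.
I_c = πr⁴/4 = π × 1.125⁴/4 = 1.25806 m⁴.
Centre of pressure: y_p = y_c + I_c/(y_c·A) = 4.305 + 1.25806/(4.305 × 3.97608) = 4.305 + 0.0734976 = 4.3785 m along the plane.
The resultant acts 1.125 + 0.0734976 = 1.1985 m (along the plate) below the hinge at the top edge, so the moment about the hinge is M = F × 1.1985 = 241.97 × 1.1985 = 290.001 kN·m.
A normal force at the bottom, 2.25 m from the hinge, must supply this moment: P = 290.001/2.25 = 128.889 kN.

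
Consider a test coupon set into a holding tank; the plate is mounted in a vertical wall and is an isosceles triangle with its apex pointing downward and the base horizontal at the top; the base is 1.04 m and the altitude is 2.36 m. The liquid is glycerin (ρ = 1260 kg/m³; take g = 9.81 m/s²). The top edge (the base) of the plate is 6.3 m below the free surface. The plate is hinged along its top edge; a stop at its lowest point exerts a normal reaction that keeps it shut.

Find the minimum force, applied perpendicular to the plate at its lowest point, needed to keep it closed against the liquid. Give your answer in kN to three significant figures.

P ≈ 37.8 kN

γ = ρg = 1260 × 9.81 / 1000 = 12.3606 kN/m³.
With the apex down, the centroid sits h/3 = 2.36/3 = 0.786667 m below the base (the top edge), so the centroid depth is h_c = 6.3 + 0.786667 = 7.08667 m.
A = ½ × 1.04 × 2.36 = 1.2272 m².
Resultant F = γ·h_c·A = 12.3606 × 7.08667 × 1.2272 = 107.497 kN.
I_c = b·h³/36 = 1.04 × 2.36³/36 = 0.379723 m⁴.
Centre of pressure: y_p = y_c + I_c/(y_c·A) = 7.08667 + 0.379723/(7.08667 × 1.2272) = 7.08667 + 0.0436626 = 7.13033 m along the plane.
The resultant acts 0.786667 + 0.0436626 = 0.83033 m (along the plate) below the hinge at the top edge, so the moment about the hinge is M = F × 0.83033 = 107.497 × 0.83033 = 89.258 kN·m.
A normal force at the bottom, 2.36 m from the hinge, must supply this moment: P = 89.258/2.36 = 37.8212 kN.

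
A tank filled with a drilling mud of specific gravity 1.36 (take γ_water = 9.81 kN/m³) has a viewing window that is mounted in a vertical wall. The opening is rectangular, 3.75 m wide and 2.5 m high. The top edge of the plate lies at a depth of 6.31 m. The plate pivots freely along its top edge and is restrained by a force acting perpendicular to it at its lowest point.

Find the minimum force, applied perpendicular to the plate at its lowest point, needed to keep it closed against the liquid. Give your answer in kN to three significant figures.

P ≈ 499 kN

γ = 1.36 × 9.81 = 13.3416 kN/m³.
The centroid lies 2.5/2 = 1.25 m below the top edge, so the centroid depth is h_c = 6.31 + 1.25 = 7.56 m.
A = 3.75 × 2.5 = 9.375 m².
Resultant F = γ·h_c·A = 13.3416 × 7.56 × 9.375 = 945.586 kN.
I_c = b·h³/12 = 3.75 × 2.5³/12 = 4.88281 m⁴.
Centre of pressure: y_p = y_c + I_c/(y_c·A) = 7.56 + 4.88281/(7.56 × 9.375) = 7.56 + 0.0688933 = 7.62889 m along the plane.
The resultant acts 1.25 + 0.0688933 = 1.31889 m (along the plate) below the hinge at the top edge, so the moment about the hinge is M = F × 1.31889 = 945.586 × 1.31889 = 1247.12 kN·m.
A normal force at the bottom, 2.5 m from the hinge, must supply this moment: P = 1247.12/2.5 = 498.848 kN.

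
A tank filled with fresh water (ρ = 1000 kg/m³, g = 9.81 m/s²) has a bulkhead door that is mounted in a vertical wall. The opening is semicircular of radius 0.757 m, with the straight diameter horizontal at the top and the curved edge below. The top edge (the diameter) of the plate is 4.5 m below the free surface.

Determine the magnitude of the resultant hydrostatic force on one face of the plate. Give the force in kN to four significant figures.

F ≈ 42.57 kN

γ = ρg = 1000 × 9.81 = 9810 N/m³ = 9.81 kN/m³.
The centroid of a semicircle lies 4r/(3π) = 0.321281 m from the diameter, here below the top edge, so the centroid depth is h_c = 4.5 + 0.321281 = 4.82128 m.
A = πr²/2 = π × 0.757²/2 = 0.900143 m².
Resultant F = γ·h_c·A = 9.81 × 4.82128 × 0.900143 = 42.5738 kN.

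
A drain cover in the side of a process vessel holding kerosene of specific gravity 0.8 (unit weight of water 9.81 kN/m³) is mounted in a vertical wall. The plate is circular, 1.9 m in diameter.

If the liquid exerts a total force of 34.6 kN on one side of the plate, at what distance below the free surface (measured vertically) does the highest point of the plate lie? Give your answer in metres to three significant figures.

d_top ≈ 0.605 m

γ = 0.8 × 9.81 = 7.848 kN/m³.
A = π(0.95)² = 2.83529 m².
From F = γ·h_c·A, the centroid depth is h_c = 34.6/(7.848 × 2.83529) = 1.55496 m.
The centroid is at the centre, 0.95 m below the top of the plate, so the highest point sits at h_top = 1.55496 − 0.95 = 0.60496 m below the surface.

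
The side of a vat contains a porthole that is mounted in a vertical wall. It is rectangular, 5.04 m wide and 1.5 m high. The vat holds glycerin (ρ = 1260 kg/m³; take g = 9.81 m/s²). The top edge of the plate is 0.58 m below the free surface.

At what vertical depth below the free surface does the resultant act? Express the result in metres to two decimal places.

γ = ρg = 1260 × 9.81 / 1000 = 12.3606 kN/m³.
The centroid lies 1.5/2 = 0.75 m below the top edge, so the centroid depth is h_c = 0.58 + 0.75 = 1.33 m.
A = 5.04 × 1.5 = 7.56 m².
Resultant F = γ·h_c·A = 12.3606 × 1.33 × 7.56 = 124.283 kN.
I_c = b·h³/12 = 5.04 × 1.5³/12 = 1.4175 m⁴.
Centre of pressure: y_p = y_c + I_c/(y_c·A) = 1.33 + 1.4175/(1.33 × 7.56) = 1.33 + 0.140977 = 1.47098 m along the plane.

h_p = 1.47 m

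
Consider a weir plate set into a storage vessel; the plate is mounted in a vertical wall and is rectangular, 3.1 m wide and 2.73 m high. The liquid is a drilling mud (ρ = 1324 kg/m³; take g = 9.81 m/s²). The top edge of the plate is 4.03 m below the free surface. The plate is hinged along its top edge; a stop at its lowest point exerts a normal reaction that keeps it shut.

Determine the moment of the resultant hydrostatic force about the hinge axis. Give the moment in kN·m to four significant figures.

γ = ρg = 1324 × 9.81 / 1000 = 12.98844 kN/m³.
The centroid lies 2.73/2 = 1.365 m below the top edge, so the centroid depth is h_c = 4.03 + 1.365 = 5.395 m.
A = 3.1 × 2.73 = 8.463 m².
Resultant F = γ·h_c·A = 12.98844 × 5.395 × 8.463 = 593.025 kN.
I_c = b·h³/12 = 3.1 × 2.73³/12 = 5.25616 m⁴.
Centre of pressure: y_p = y_c + I_c/(y_c·A) = 5.395 + 5.25616/(5.395 × 8.463) = 5.395 + 0.115121 = 5.51012 m along the plane.
The resultant acts 1.365 + 0.115121 = 1.48012 m (along the plate) below the hinge at the top edge, so the moment about the hinge is M = F × 1.48012 = 593.025 × 1.48012 = 877.748 kN·m.

M ≈ 877.7 kN·m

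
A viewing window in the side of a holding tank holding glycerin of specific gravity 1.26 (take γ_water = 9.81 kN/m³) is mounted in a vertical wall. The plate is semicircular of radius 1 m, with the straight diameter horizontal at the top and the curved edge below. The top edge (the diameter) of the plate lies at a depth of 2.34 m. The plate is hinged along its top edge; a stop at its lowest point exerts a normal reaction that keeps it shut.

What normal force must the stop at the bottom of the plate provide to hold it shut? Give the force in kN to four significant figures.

P ≈ 24.14 kN

γ = 1.26 × 9.81 = 12.3606 kN/m³.
The centroid of a semicircle lies 4r/(3π) = 0.424413 m from the diameter, here below the top edge, so the centroid depth is h_c = 2.34 + 0.424413 = 2.76441 m.
A = πr²/2 = π × 1²/2 = 1.5708 m².
Resultant F = γ·h_c·A = 12.3606 × 2.76441 × 1.5708 = 53.6739 kN.
I_c = (π/8 − 8/(9π))·r⁴ = 0.109757 × 1⁴ = 0.109757 m⁴.
Centre of pressure: y_p = y_c + I_c/(y_c·A) = 2.76441 + 0.109757/(2.76441 × 1.5708) = 2.76441 + 0.025276 = 2.78969 m along the plane.
The resultant acts 0.424413 + 0.025276 = 0.449689 m (along the plate) below the hinge at the top edge, so the moment about the hinge is M = F × 0.449689 = 53.6739 × 0.449689 = 24.1366 kN·m.
A normal force at the bottom, 1 m from the hinge, must supply this moment: P = 24.1366/1 = 24.1366 kN.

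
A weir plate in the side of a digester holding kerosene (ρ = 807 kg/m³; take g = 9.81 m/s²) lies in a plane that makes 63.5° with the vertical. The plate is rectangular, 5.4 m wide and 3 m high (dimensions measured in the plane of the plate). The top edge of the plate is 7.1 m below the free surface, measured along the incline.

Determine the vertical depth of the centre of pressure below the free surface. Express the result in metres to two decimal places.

h_p = 3.88 m

γ = ρg = 807 × 9.81 / 1000 = 7.91667 kN/m³.
The plate makes 63.5° with the vertical, i.e. θ = 90° − 63.5° = 26.5° to the horizontal. Measuring y along the incline from the free-surface line, vertical depth h = y·sinθ with sinθ = 0.446198.
The centroid lies 3/2 = 1.5 m below the top edge, so y_c = 7.1 + 1.5 = 8.6 m and h_c = 8.6 × 0.446198 = 3.8373 m.
A = 5.4 × 3 = 16.2 m².
Resultant F = γ·h_c·A = 7.91667 × 3.8373 × 16.2 = 492.134 kN.
I_c = b·h³/12 = 5.4 × 3³/12 = 12.15 m⁴.
Centre of pressure: y_p = y_c + I_c/(y_c·A) = 8.6 + 12.15/(8.6 × 16.2) = 8.6 + 0.0872093 = 8.68721 m along the plane.
Vertically, h_p = y_p·sinθ = 8.68721 × 0.446198 = 3.87622 m.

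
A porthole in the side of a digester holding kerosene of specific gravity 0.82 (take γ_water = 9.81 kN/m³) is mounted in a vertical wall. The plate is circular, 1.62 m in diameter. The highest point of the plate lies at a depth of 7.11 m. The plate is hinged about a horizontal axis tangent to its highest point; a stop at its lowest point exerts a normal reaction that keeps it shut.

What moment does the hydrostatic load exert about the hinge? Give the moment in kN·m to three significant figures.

γ = 0.82 × 9.81 = 8.0442 kN/m³.
The centroid is at the centre, 0.81 m below the top of the plate, so the centroid depth is h_c = 7.11 + 0.81 = 7.92 m.
A = π(0.81)² = 2.0612 m².
Resultant F = γ·h_c·A = 8.0442 × 7.92 × 2.0612 = 131.319 kN.
I_c = πr⁴/4 = π × 0.81⁴/4 = 0.338088 m⁴.
Centre of pressure: y_p = y_c + I_c/(y_c·A) = 7.92 + 0.338088/(7.92 × 2.0612) = 7.92 + 0.0207102 = 7.94071 m along the plane.
The resultant acts 0.81 + 0.0207102 = 0.83071 m (along the plate) below the hinge at the top edge, so the moment about the hinge is M = F × 0.83071 = 131.319 × 0.83071 = 109.088 kN·m.

M ≈ 109 kN·m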